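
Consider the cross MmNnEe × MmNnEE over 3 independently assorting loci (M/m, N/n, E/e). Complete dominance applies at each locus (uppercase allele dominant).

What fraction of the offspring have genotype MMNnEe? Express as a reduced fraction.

P(MMNnEe) = 1/16

MmNnEe gametes: MNE×1, MNe×1, MnE×1, Mne×1, mNE×1, mNe×1, mnE×1, mne×1
MmNnEE gametes: MNE×2, MnE×2, mNE×2, mnE×2
MmNnEe×MmNnEE grid (8·8=64): MMNNEE=2 MMNNEe=2 MMNnEE=4 MMNnEe=4 MMnnEE=2 MMnnEe=2 MmNNEE=4 MmNNEe=4 MmNnEE=8 MmNnEe=8 MmnnEE=4 MmnnEe=4 mmNNEE=2 mmNNEe=2 mmNnEE=4 mmNnEe=4 mmnnEE=2 mmnnEe=2
MMNnEe hits 4/64; gcd=4; 4÷4/64÷4 = 1/16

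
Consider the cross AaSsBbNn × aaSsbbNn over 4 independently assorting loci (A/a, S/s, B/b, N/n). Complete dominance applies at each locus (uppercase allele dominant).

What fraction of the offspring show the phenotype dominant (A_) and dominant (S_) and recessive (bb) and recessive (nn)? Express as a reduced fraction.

AaSsBbNn gametes: ASBN×1, ASBn×1, ASbN×1, ASbn×1, AsBN×1, AsBn×1, AsbN×1, Asbn×1, aSBN×1, aSBn×1, aSbN×1, aSbn×1, asBN×1, asBn×1, asbN×1, asbn×1
aaSsbbNn gametes: aSbN×4, aSbn×4, asbN×4, asbn×4
AaSsBbNn×aaSsbbNn grid (16·16=256): AaSSBbNN=4 AaSSBbNn=8 AaSSBbnn=4 AaSSbbNN=4 AaSSbbNn=8 AaSSbbnn=4 AaSsBbNN=8 AaSsBbNn=16 AaSsBbnn=8 AaSsbbNN=8 AaSsbbNn=16 AaSsbbnn=8 AassBbNN=4 AassBbNn=8 AassBbnn=4 AassbbNN=4 AassbbNn=8 Aassbbnn=4 aaSSBbNN=4 aaSSBbNn=8 aaSSBbnn=4 aaSSbbNN=4 aaSSbbNn=8 aaSSbbnn=4 aaSsBbNN=8 aaSsBbNn=16 aaSsBbnn=8 aaSsbbNN=8 aaSsbbNn=16 aaSsbbnn=8 aassBbNN=4 aassBbNn=8 aassBbnn=4 aassbbNN=4 aassbbNn=8 aassbbnn=4
A_ S_ bb nn hits 12/256; gcd=4; 12÷4/256÷4 = 3/64

P(A_ S_ bb nn) = 3/64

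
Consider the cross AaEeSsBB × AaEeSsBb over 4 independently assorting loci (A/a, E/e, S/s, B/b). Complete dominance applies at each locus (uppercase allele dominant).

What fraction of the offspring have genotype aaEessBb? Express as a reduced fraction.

AaEeSsBB gametes: AESB×2, AEsB×2, AeSB×2, AesB×2, aESB×2, aEsB×2, aeSB×2, aesB×2
AaEeSsBb gametes: AESB×1, AESb×1, AEsB×1, AEsb×1, AeSB×1, AeSb×1, AesB×1, Aesb×1, aESB×1, aESb×1, aEsB×1, aEsb×1, aeSB×1, aeSb×1, aesB×1, aesb×1
AaEeSsBB×AaEeSsBb grid (16·16=256): AAEESSBB=2 AAEESSBb=2 AAEESsBB=4 AAEESsBb=4 AAEEssBB=2 AAEEssBb=2 AAEeSSBB=4 AAEeSSBb=4 AAEeSsBB=8 AAEeSsBb=8 AAEessBB=4 AAEessBb=4 AAeeSSBB=2 AAeeSSBb=2 AAeeSsBB=4 AAeeSsBb=4 AAeessBB=2 AAeessBb=2 AaEESSBB=4 AaEESSBb=4 AaEESsBB=8 AaEESsBb=8 AaEEssBB=4 AaEEssBb=4 AaEeSSBB=8 AaEeSSBb=8 AaEeSsBB=16 AaEeSsBb=16 AaEessBB=8 AaEessBb=8 AaeeSSBB=4 AaeeSSBb=4 AaeeSsBB=8 AaeeSsBb=8 AaeessBB=4 AaeessBb=4 aaEESSBB=2 aaEESSBb=2 aaEESsBB=4 aaEESsBb=4 aaEEssBB=2 aaEEssBb=2 aaEeSSBB=4 aaEeSSBb=4 aaEeSsBB=8 aaEeSsBb=8 aaEessBB=4 aaEessBb=4 aaeeSSBB=2 aaeeSSBb=2 aaeeSsBB=4 aaeeSsBb=4 aaeessBB=2 aaeessBb=2
aaEessBb hits 4/256; gcd=4; 4÷4/256÷4 = 1/64

P(aaEessBb) = 1/64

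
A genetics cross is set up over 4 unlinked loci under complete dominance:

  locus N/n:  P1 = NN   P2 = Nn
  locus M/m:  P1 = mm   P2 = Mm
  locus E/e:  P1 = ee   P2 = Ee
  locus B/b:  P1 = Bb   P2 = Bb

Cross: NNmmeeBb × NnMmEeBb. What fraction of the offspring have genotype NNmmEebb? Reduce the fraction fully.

NNmmeeBb gametes: NmeB×8, Nmeb×8
NnMmEeBb gametes: NMEB×1, NMEb×1, NMeB×1, NMeb×1, NmEB×1, NmEb×1, NmeB×1, Nmeb×1, nMEB×1, nMEb×1, nMeB×1, nMeb×1, nmEB×1, nmEb×1, nmeB×1, nmeb×1
NNmmeeBb×NnMmEeBb grid (16·16=256): NNMmEeBB=8 NNMmEeBb=16 NNMmEebb=8 NNMmeeBB=8 NNMmeeBb=16 NNMmeebb=8 NNmmEeBB=8 NNmmEeBb=16 NNmmEebb=8 NNmmeeBB=8 NNmmeeBb=16 NNmmeebb=8 NnMmEeBB=8 NnMmEeBb=16 NnMmEebb=8 NnMmeeBB=8 NnMmeeBb=16 NnMmeebb=8 NnmmEeBB=8 NnmmEeBb=16 NnmmEebb=8 NnmmeeBB=8 NnmmeeBb=16 Nnmmeebb=8
NNmmEebb hits 8/256; gcd=8; 8÷8/256÷8 = 1/32

P(NNmmEebb) = 1/32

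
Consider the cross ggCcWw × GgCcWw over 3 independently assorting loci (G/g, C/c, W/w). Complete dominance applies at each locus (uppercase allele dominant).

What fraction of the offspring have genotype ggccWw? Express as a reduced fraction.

P(ggccWw) = 1/16

ggCcWw gametes: gCW×2, gCw×2, gcW×2, gcw×2
GgCcWw gametes: GCW×1, GCw×1, GcW×1, Gcw×1, gCW×1, gCw×1, gcW×1, gcw×1
ggCcWw×GgCcWw grid (8·8=64): GgCCWW=2 GgCCWw=4 GgCCww=2 GgCcWW=4 GgCcWw=8 GgCcww=4 GgccWW=2 GgccWw=4 Ggccww=2 ggCCWW=2 ggCCWw=4 ggCCww=2 ggCcWW=4 ggCcWw=8 ggCcww=4 ggccWW=2 ggccWw=4 ggccww=2
ggccWw hits 4/64; gcd=4; 4÷4/64÷4 = 1/16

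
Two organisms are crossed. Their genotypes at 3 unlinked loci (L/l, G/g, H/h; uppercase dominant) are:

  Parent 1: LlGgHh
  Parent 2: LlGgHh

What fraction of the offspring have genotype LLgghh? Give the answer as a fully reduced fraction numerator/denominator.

LlGgHh gametes: LGH×1, LGh×1, LgH×1, Lgh×1, lGH×1, lGh×1, lgH×1, lgh×1
LlGgHh gametes: LGH×1, LGh×1, LgH×1, Lgh×1, lGH×1, lGh×1, lgH×1, lgh×1
LlGgHh×LlGgHh grid (8·8=64): LLGGHH=1 LLGGHh=2 LLGGhh=1 LLGgHH=2 LLGgHh=4 LLGghh=2 LLggHH=1 LLggHh=2 LLgghh=1 LlGGHH=2 LlGGHh=4 LlGGhh=2 LlGgHH=4 LlGgHh=8 LlGghh=4 LlggHH=2 LlggHh=4 Llgghh=2 llGGHH=1 llGGHh=2 llGGhh=1 llGgHH=2 llGgHh=4 llGghh=2 llggHH=1 llggHh=2 llgghh=1
LLgghh hits 1/64; gcd=1; 1÷1/64÷1 = 1/64

P(LLgghh) = 1/64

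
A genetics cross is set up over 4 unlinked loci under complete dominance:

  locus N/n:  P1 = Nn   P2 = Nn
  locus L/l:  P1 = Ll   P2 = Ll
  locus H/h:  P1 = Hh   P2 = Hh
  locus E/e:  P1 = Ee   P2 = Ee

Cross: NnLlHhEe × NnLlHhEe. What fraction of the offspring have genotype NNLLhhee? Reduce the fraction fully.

P(NNLLhhee) = 1/256

NnLlHhEe gametes: NLHE×1, NLHe×1, NLhE×1, NLhe×1, NlHE×1, NlHe×1, NlhE×1, Nlhe×1, nLHE×1, nLHe×1, nLhE×1, nLhe×1, nlHE×1, nlHe×1, nlhE×1, nlhe×1
NnLlHhEe gametes: NLHE×1, NLHe×1, NLhE×1, NLhe×1, NlHE×1, NlHe×1, NlhE×1, Nlhe×1, nLHE×1, nLHe×1, nLhE×1, nLhe×1, nlHE×1, nlHe×1, nlhE×1, nlhe×1
NnLlHhEe×NnLlHhEe grid (16·16=256): NNLLHHEE=1 NNLLHHEe=2 NNLLHHee=1 NNLLHhEE=2 NNLLHhEe=4 NNLLHhee=2 NNLLhhEE=1 NNLLhhEe=2 NNLLhhee=1 NNLlHHEE=2 NNLlHHEe=4 NNLlHHee=2 NNLlHhEE=4 NNLlHhEe=8 NNLlHhee=4 NNLlhhEE=2 NNLlhhEe=4 NNLlhhee=2 NNllHHEE=1 NNllHHEe=2 NNllHHee=1 NNllHhEE=2 NNllHhEe=4 NNllHhee=2 NNllhhEE=1 NNllhhEe=2 NNllhhee=1 NnLLHHEE=2 NnLLHHEe=4 NnLLHHee=2 NnLLHhEE=4 NnLLHhEe=8 NnLLHhee=4 NnLLhhEE=2 NnLLhhEe=4 NnLLhhee=2 NnLlHHEE=4 NnLlHHEe=8 NnLlHHee=4 NnLlHhEE=8 NnLlHhEe=16 NnLlHhee=8 NnLlhhEE=4 NnLlhhEe=8 NnLlhhee=4 NnllHHEE=2 NnllHHEe=4 NnllHHee=2 NnllHhEE=4 NnllHhEe=8 NnllHhee=4 NnllhhEE=2 NnllhhEe=4 Nnllhhee=2 nnLLHHEE=1 nnLLHHEe=2 nnLLHHee=1 nnLLHhEE=2 nnLLHhEe=4 nnLLHhee=2 nnLLhhEE=1 nnLLhhEe=2 nnLLhhee=1 nnLlHHEE=2 nnLlHHEe=4 nnLlHHee=2 nnLlHhEE=4 nnLlHhEe=8 nnLlHhee=4 nnLlhhEE=2 nnLlhhEe=4 nnLlhhee=2 nnllHHEE=1 nnllHHEe=2 nnllHHee=1 nnllHhEE=2 nnllHhEe=4 nnllHhee=2 nnllhhEE=1 nnllhhEe=2 nnllhhee=1
NNLLhhee hits 1/256; gcd=1; 1÷1/256÷1 = 1/256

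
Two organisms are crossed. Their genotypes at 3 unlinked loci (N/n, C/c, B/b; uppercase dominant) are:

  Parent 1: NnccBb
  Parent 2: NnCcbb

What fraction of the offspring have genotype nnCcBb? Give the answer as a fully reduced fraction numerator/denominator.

P(nnCcBb) = 1/16

NnccBb gametes: NcB×2, Ncb×2, ncB×2, ncb×2
NnCcbb gametes: NCb×2, Ncb×2, nCb×2, ncb×2
NnccBb×NnCcbb grid (8·8=64): NNCcBb=4 NNCcbb=4 NNccBb=4 NNccbb=4 NnCcBb=8 NnCcbb=8 NnccBb=8 Nnccbb=8 nnCcBb=4 nnCcbb=4 nnccBb=4 nnccbb=4
nnCcBb hits 4/64; gcd=4; 4÷4/64÷4 = 1/16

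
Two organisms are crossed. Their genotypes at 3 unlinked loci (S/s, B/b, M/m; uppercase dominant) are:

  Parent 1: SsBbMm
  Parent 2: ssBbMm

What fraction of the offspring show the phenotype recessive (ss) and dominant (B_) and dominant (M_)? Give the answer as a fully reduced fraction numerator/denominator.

P(ss B_ M_) = 9/32

SsBbMm gametes: SBM×1, SBm×1, SbM×1, Sbm×1, sBM×1, sBm×1, sbM×1, sbm×1
ssBbMm gametes: sBM×2, sBm×2, sbM×2, sbm×2
SsBbMm×ssBbMm grid (8·8=64): SsBBMM=2 SsBBMm=4 SsBBmm=2 SsBbMM=4 SsBbMm=8 SsBbmm=4 SsbbMM=2 SsbbMm=4 Ssbbmm=2 ssBBMM=2 ssBBMm=4 ssBBmm=2 ssBbMM=4 ssBbMm=8 ssBbmm=4 ssbbMM=2 ssbbMm=4 ssbbmm=2
ss B_ M_ hits 18/64; gcd=2; 18÷2/64÷2 = 9/32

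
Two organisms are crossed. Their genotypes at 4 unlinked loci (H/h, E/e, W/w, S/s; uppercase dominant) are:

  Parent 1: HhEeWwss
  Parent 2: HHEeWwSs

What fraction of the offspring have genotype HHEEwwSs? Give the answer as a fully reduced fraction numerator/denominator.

HhEeWwss gametes: HEWs×2, HEws×2, HeWs×2, Hews×2, hEWs×2, hEws×2, heWs×2, hews×2
HHEeWwSs gametes: HEWS×2, HEWs×2, HEwS×2, HEws×2, HeWS×2, HeWs×2, HewS×2, Hews×2
HhEeWwss×HHEeWwSs grid (16·16=256): HHEEWWSs=4 HHEEWWss=4 HHEEWwSs=8 HHEEWwss=8 HHEEwwSs=4 HHEEwwss=4 HHEeWWSs=8 HHEeWWss=8 HHEeWwSs=16 HHEeWwss=16 HHEewwSs=8 HHEewwss=8 HHeeWWSs=4 HHeeWWss=4 HHeeWwSs=8 HHeeWwss=8 HHeewwSs=4 HHeewwss=4 HhEEWWSs=4 HhEEWWss=4 HhEEWwSs=8 HhEEWwss=8 HhEEwwSs=4 HhEEwwss=4 HhEeWWSs=8 HhEeWWss=8 HhEeWwSs=16 HhEeWwss=16 HhEewwSs=8 HhEewwss=8 HheeWWSs=4 HheeWWss=4 HheeWwSs=8 HheeWwss=8 HheewwSs=4 Hheewwss=4
HHEEwwSs hits 4/256; gcd=4; 4÷4/256÷4 = 1/64

P(HHEEwwSs) = 1/64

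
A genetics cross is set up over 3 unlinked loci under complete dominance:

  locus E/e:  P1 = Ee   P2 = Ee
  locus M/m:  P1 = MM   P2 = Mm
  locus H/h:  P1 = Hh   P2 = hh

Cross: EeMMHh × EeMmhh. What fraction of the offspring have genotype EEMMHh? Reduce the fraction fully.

P(EEMMHh) = 1/16

EeMMHh gametes: EMH×2, EMh×2, eMH×2, eMh×2
EeMmhh gametes: EMh×2, Emh×2, eMh×2, emh×2
EeMMHh×EeMmhh grid (8·8=64): EEMMHh=4 EEMMhh=4 EEMmHh=4 EEMmhh=4 EeMMHh=8 EeMMhh=8 EeMmHh=8 EeMmhh=8 eeMMHh=4 eeMMhh=4 eeMmHh=4 eeMmhh=4
EEMMHh hits 4/64; gcd=4; 4÷4/64÷4 = 1/16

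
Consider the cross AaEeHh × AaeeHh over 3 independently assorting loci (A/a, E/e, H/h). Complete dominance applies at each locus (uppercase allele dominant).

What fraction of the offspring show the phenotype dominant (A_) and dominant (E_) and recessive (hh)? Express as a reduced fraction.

P(A_ E_ hh) = 3/32

AaEeHh gametes: AEH×1, AEh×1, AeH×1, Aeh×1, aEH×1, aEh×1, aeH×1, aeh×1
AaeeHh gametes: AeH×2, Aeh×2, aeH×2, aeh×2
AaEeHh×AaeeHh grid (8·8=64): AAEeHH=2 AAEeHh=4 AAEehh=2 AAeeHH=2 AAeeHh=4 AAeehh=2 AaEeHH=4 AaEeHh=8 AaEehh=4 AaeeHH=4 AaeeHh=8 Aaeehh=4 aaEeHH=2 aaEeHh=4 aaEehh=2 aaeeHH=2 aaeeHh=4 aaeehh=2
A_ E_ hh hits 6/64; gcd=2; 6÷2/64÷2 = 3/32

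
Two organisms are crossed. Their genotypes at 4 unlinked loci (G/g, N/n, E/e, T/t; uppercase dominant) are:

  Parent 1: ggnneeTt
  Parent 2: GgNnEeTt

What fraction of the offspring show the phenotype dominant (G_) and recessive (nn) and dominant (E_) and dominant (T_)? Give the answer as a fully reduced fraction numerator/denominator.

P(G_ nn E_ T_) = 3/32

ggnneeTt gametes: gneT×8, gnet×8
GgNnEeTt gametes: GNET×1, GNEt×1, GNeT×1, GNet×1, GnET×1, GnEt×1, GneT×1, Gnet×1, gNET×1, gNEt×1, gNeT×1, gNet×1, gnET×1, gnEt×1, gneT×1, gnet×1
ggnneeTt×GgNnEeTt grid (16·16=256): GgNnEeTT=8 GgNnEeTt=16 GgNnEett=8 GgNneeTT=8 GgNneeTt=16 GgNneett=8 GgnnEeTT=8 GgnnEeTt=16 GgnnEett=8 GgnneeTT=8 GgnneeTt=16 Ggnneett=8 ggNnEeTT=8 ggNnEeTt=16 ggNnEett=8 ggNneeTT=8 ggNneeTt=16 ggNneett=8 ggnnEeTT=8 ggnnEeTt=16 ggnnEett=8 ggnneeTT=8 ggnneeTt=16 ggnneett=8
G_ nn E_ T_ hits 24/256; gcd=8; 24÷8/256÷8 = 3/32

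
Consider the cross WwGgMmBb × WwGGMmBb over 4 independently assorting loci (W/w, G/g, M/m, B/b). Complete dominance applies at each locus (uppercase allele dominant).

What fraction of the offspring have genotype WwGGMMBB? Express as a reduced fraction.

P(WwGGMMBB) = 1/64

WwGgMmBb gametes: WGMB×1, WGMb×1, WGmB×1, WGmb×1, WgMB×1, WgMb×1, WgmB×1, Wgmb×1, wGMB×1, wGMb×1, wGmB×1, wGmb×1, wgMB×1, wgMb×1, wgmB×1, wgmb×1
WwGGMmBb gametes: WGMB×2, WGMb×2, WGmB×2, WGmb×2, wGMB×2, wGMb×2, wGmB×2, wGmb×2
WwGgMmBb×WwGGMmBb grid (16·16=256): WWGGMMBB=2 WWGGMMBb=4 WWGGMMbb=2 WWGGMmBB=4 WWGGMmBb=8 WWGGMmbb=4 WWGGmmBB=2 WWGGmmBb=4 WWGGmmbb=2 WWGgMMBB=2 WWGgMMBb=4 WWGgMMbb=2 WWGgMmBB=4 WWGgMmBb=8 WWGgMmbb=4 WWGgmmBB=2 WWGgmmBb=4 WWGgmmbb=2 WwGGMMBB=4 WwGGMMBb=8 WwGGMMbb=4 WwGGMmBB=8 WwGGMmBb=16 WwGGMmbb=8 WwGGmmBB=4 WwGGmmBb=8 WwGGmmbb=4 WwGgMMBB=4 WwGgMMBb=8 WwGgMMbb=4 WwGgMmBB=8 WwGgMmBb=16 WwGgMmbb=8 WwGgmmBB=4 WwGgmmBb=8 WwGgmmbb=4 wwGGMMBB=2 wwGGMMBb=4 wwGGMMbb=2 wwGGMmBB=4 wwGGMmBb=8 wwGGMmbb=4 wwGGmmBB=2 wwGGmmBb=4 wwGGmmbb=2 wwGgMMBB=2 wwGgMMBb=4 wwGgMMbb=2 wwGgMmBB=4 wwGgMmBb=8 wwGgMmbb=4 wwGgmmBB=2 wwGgmmBb=4 wwGgmmbb=2
WwGGMMBB hits 4/256; gcd=4; 4÷4/256÷4 = 1/64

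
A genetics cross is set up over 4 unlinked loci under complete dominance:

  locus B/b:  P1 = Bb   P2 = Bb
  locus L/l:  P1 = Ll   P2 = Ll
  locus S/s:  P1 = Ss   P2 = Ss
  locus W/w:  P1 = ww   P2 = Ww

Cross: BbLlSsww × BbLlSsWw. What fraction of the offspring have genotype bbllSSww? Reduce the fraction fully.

P(bbllSSww) = 1/128

BbLlSsww gametes: BLSw×2, BLsw×2, BlSw×2, Blsw×2, bLSw×2, bLsw×2, blSw×2, blsw×2
BbLlSsWw gametes: BLSW×1, BLSw×1, BLsW×1, BLsw×1, BlSW×1, BlSw×1, BlsW×1, Blsw×1, bLSW×1, bLSw×1, bLsW×1, bLsw×1, blSW×1, blSw×1, blsW×1, blsw×1
BbLlSsww×BbLlSsWw grid (16·16=256): BBLLSSWw=2 BBLLSSww=2 BBLLSsWw=4 BBLLSsww=4 BBLLssWw=2 BBLLssww=2 BBLlSSWw=4 BBLlSSww=4 BBLlSsWw=8 BBLlSsww=8 BBLlssWw=4 BBLlssww=4 BBllSSWw=2 BBllSSww=2 BBllSsWw=4 BBllSsww=4 BBllssWw=2 BBllssww=2 BbLLSSWw=4 BbLLSSww=4 BbLLSsWw=8 BbLLSsww=8 BbLLssWw=4 BbLLssww=4 BbLlSSWw=8 BbLlSSww=8 BbLlSsWw=16 BbLlSsww=16 BbLlssWw=8 BbLlssww=8 BbllSSWw=4 BbllSSww=4 BbllSsWw=8 BbllSsww=8 BbllssWw=4 Bbllssww=4 bbLLSSWw=2 bbLLSSww=2 bbLLSsWw=4 bbLLSsww=4 bbLLssWw=2 bbLLssww=2 bbLlSSWw=4 bbLlSSww=4 bbLlSsWw=8 bbLlSsww=8 bbLlssWw=4 bbLlssww=4 bbllSSWw=2 bbllSSww=2 bbllSsWw=4 bbllSsww=4 bbllssWw=2 bbllssww=2
bbllSSww hits 2/256; gcd=2; 2÷2/256÷2 = 1/128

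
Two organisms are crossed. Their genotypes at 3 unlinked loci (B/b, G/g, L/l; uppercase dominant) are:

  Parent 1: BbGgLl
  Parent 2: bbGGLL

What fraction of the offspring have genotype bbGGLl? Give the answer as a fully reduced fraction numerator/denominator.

P(bbGGLl) = 1/8

BbGgLl gametes: BGL×1, BGl×1, BgL×1, Bgl×1, bGL×1, bGl×1, bgL×1, bgl×1
bbGGLL gametes: bGL×8
BbGgLl×bbGGLL grid (8·8=64): BbGGLL=8 BbGGLl=8 BbGgLL=8 BbGgLl=8 bbGGLL=8 bbGGLl=8 bbGgLL=8 bbGgLl=8
bbGGLl hits 8/64; gcd=8; 8÷8/64÷8 = 1/8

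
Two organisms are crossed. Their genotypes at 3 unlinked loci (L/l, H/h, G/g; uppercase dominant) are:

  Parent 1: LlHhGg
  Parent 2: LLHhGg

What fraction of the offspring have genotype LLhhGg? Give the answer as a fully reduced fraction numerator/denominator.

P(LLhhGg) = 1/16

LlHhGg gametes: LHG×1, LHg×1, LhG×1, Lhg×1, lHG×1, lHg×1, lhG×1, lhg×1
LLHhGg gametes: LHG×2, LHg×2, LhG×2, Lhg×2
LlHhGg×LLHhGg grid (8·8=64): LLHHGG=2 LLHHGg=4 LLHHgg=2 LLHhGG=4 LLHhGg=8 LLHhgg=4 LLhhGG=2 LLhhGg=4 LLhhgg=2 LlHHGG=2 LlHHGg=4 LlHHgg=2 LlHhGG=4 LlHhGg=8 LlHhgg=4 LlhhGG=2 LlhhGg=4 Llhhgg=2
LLhhGg hits 4/64; gcd=4; 4÷4/64÷4 = 1/16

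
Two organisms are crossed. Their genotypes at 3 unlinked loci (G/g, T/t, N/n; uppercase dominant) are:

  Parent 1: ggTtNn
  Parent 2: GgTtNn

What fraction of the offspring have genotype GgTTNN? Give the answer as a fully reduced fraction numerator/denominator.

P(GgTTNN) = 1/32

ggTtNn gametes: gTN×2, gTn×2, gtN×2, gtn×2
GgTtNn gametes: GTN×1, GTn×1, GtN×1, Gtn×1, gTN×1, gTn×1, gtN×1, gtn×1
ggTtNn×GgTtNn grid (8·8=64): GgTTNN=2 GgTTNn=4 GgTTnn=2 GgTtNN=4 GgTtNn=8 GgTtnn=4 GgttNN=2 GgttNn=4 Ggttnn=2 ggTTNN=2 ggTTNn=4 ggTTnn=2 ggTtNN=4 ggTtNn=8 ggTtnn=4 ggttNN=2 ggttNn=4 ggttnn=2
GgTTNN hits 2/64; gcd=2; 2÷2/64÷2 = 1/32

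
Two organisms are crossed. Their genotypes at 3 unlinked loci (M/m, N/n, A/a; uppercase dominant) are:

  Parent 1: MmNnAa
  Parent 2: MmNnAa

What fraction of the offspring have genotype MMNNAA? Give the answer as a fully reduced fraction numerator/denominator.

MmNnAa gametes: MNA×1, MNa×1, MnA×1, Mna×1, mNA×1, mNa×1, mnA×1, mna×1
MmNnAa gametes: MNA×1, MNa×1, MnA×1, Mna×1, mNA×1, mNa×1, mnA×1, mna×1
MmNnAa×MmNnAa grid (8·8=64): MMNNAA=1 MMNNAa=2 MMNNaa=1 MMNnAA=2 MMNnAa=4 MMNnaa=2 MMnnAA=1 MMnnAa=2 MMnnaa=1 MmNNAA=2 MmNNAa=4 MmNNaa=2 MmNnAA=4 MmNnAa=8 MmNnaa=4 MmnnAA=2 MmnnAa=4 Mmnnaa=2 mmNNAA=1 mmNNAa=2 mmNNaa=1 mmNnAA=2 mmNnAa=4 mmNnaa=2 mmnnAA=1 mmnnAa=2 mmnnaa=1
MMNNAA hits 1/64; gcd=1; 1÷1/64÷1 = 1/64

P(MMNNAA) = 1/64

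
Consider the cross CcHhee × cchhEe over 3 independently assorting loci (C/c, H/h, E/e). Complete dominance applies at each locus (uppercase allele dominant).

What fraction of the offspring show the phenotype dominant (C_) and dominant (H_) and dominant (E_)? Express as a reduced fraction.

CcHhee gametes: CHe×2, Che×2, cHe×2, che×2
cchhEe gametes: chE×4, che×4
CcHhee×cchhEe grid (8·8=64): CcHhEe=8 CcHhee=8 CchhEe=8 Cchhee=8 ccHhEe=8 ccHhee=8 cchhEe=8 cchhee=8
C_ H_ E_ hits 8/64; gcd=8; 8÷8/64÷8 = 1/8

P(C_ H_ E_) = 1/8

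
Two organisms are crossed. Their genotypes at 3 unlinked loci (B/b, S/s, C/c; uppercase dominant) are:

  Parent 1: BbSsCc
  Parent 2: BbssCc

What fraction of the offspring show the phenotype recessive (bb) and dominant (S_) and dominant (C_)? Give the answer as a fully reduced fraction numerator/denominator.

P(bb S_ C_) = 3/32

BbSsCc gametes: BSC×1, BSc×1, BsC×1, Bsc×1, bSC×1, bSc×1, bsC×1, bsc×1
BbssCc gametes: BsC×2, Bsc×2, bsC×2, bsc×2
BbSsCc×BbssCc grid (8·8=64): BBSsCC=2 BBSsCc=4 BBSscc=2 BBssCC=2 BBssCc=4 BBsscc=2 BbSsCC=4 BbSsCc=8 BbSscc=4 BbssCC=4 BbssCc=8 Bbsscc=4 bbSsCC=2 bbSsCc=4 bbSscc=2 bbssCC=2 bbssCc=4 bbsscc=2
bb S_ C_ hits 6/64; gcd=2; 6÷2/64÷2 = 3/32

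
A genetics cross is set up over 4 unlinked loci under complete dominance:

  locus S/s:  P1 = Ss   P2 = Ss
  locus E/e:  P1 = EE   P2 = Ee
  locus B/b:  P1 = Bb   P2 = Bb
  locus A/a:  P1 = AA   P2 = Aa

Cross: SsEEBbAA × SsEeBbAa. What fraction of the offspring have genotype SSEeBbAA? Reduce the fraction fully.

SsEEBbAA gametes: SEBA×4, SEbA×4, sEBA×4, sEbA×4
SsEeBbAa gametes: SEBA×1, SEBa×1, SEbA×1, SEba×1, SeBA×1, SeBa×1, SebA×1, Seba×1, sEBA×1, sEBa×1, sEbA×1, sEba×1, seBA×1, seBa×1, sebA×1, seba×1
SsEEBbAA×SsEeBbAa grid (16·16=256): SSEEBBAA=4 SSEEBBAa=4 SSEEBbAA=8 SSEEBbAa=8 SSEEbbAA=4 SSEEbbAa=4 SSEeBBAA=4 SSEeBBAa=4 SSEeBbAA=8 SSEeBbAa=8 SSEebbAA=4 SSEebbAa=4 SsEEBBAA=8 SsEEBBAa=8 SsEEBbAA=16 SsEEBbAa=16 SsEEbbAA=8 SsEEbbAa=8 SsEeBBAA=8 SsEeBBAa=8 SsEeBbAA=16 SsEeBbAa=16 SsEebbAA=8 SsEebbAa=8 ssEEBBAA=4 ssEEBBAa=4 ssEEBbAA=8 ssEEBbAa=8 ssEEbbAA=4 ssEEbbAa=4 ssEeBBAA=4 ssEeBBAa=4 ssEeBbAA=8 ssEeBbAa=8 ssEebbAA=4 ssEebbAa=4
SSEeBbAA hits 8/256; gcd=8; 8÷8/256÷8 = 1/32

P(SSEeBbAA) = 1/32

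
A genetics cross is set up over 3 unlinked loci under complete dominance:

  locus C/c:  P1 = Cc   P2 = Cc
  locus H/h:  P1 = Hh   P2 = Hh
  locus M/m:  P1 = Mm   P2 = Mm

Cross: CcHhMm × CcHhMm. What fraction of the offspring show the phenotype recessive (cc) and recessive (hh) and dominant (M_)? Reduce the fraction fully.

CcHhMm gametes: CHM×1, CHm×1, ChM×1, Chm×1, cHM×1, cHm×1, chM×1, chm×1
CcHhMm gametes: CHM×1, CHm×1, ChM×1, Chm×1, cHM×1, cHm×1, chM×1, chm×1
CcHhMm×CcHhMm grid (8·8=64): CCHHMM=1 CCHHMm=2 CCHHmm=1 CCHhMM=2 CCHhMm=4 CCHhmm=2 CChhMM=1 CChhMm=2 CChhmm=1 CcHHMM=2 CcHHMm=4 CcHHmm=2 CcHhMM=4 CcHhMm=8 CcHhmm=4 CchhMM=2 CchhMm=4 Cchhmm=2 ccHHMM=1 ccHHMm=2 ccHHmm=1 ccHhMM=2 ccHhMm=4 ccHhmm=2 cchhMM=1 cchhMm=2 cchhmm=1
cc hh M_ hits 3/64; gcd=1; 3÷1/64÷1 = 3/64

P(cc hh M_) = 3/64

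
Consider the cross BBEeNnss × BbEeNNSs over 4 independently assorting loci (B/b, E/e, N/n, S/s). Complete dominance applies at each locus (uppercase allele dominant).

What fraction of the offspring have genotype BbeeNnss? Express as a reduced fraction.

BBEeNnss gametes: BENs×4, BEns×4, BeNs×4, Bens×4
BbEeNNSs gametes: BENS×2, BENs×2, BeNS×2, BeNs×2, bENS×2, bENs×2, beNS×2, beNs×2
BBEeNnss×BbEeNNSs grid (16·16=256): BBEENNSs=8 BBEENNss=8 BBEENnSs=8 BBEENnss=8 BBEeNNSs=16 BBEeNNss=16 BBEeNnSs=16 BBEeNnss=16 BBeeNNSs=8 BBeeNNss=8 BBeeNnSs=8 BBeeNnss=8 BbEENNSs=8 BbEENNss=8 BbEENnSs=8 BbEENnss=8 BbEeNNSs=16 BbEeNNss=16 BbEeNnSs=16 BbEeNnss=16 BbeeNNSs=8 BbeeNNss=8 BbeeNnSs=8 BbeeNnss=8
BbeeNnss hits 8/256; gcd=8; 8÷8/256÷8 = 1/32

P(BbeeNnss) = 1/32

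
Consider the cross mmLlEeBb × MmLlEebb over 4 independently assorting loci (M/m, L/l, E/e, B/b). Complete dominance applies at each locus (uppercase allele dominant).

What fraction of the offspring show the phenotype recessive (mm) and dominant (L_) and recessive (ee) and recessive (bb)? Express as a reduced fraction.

mmLlEeBb gametes: mLEB×2, mLEb×2, mLeB×2, mLeb×2, mlEB×2, mlEb×2, mleB×2, mleb×2
MmLlEebb gametes: MLEb×2, MLeb×2, MlEb×2, Mleb×2, mLEb×2, mLeb×2, mlEb×2, mleb×2
mmLlEeBb×MmLlEebb grid (16·16=256): MmLLEEBb=4 MmLLEEbb=4 MmLLEeBb=8 MmLLEebb=8 MmLLeeBb=4 MmLLeebb=4 MmLlEEBb=8 MmLlEEbb=8 MmLlEeBb=16 MmLlEebb=16 MmLleeBb=8 MmLleebb=8 MmllEEBb=4 MmllEEbb=4 MmllEeBb=8 MmllEebb=8 MmlleeBb=4 Mmlleebb=4 mmLLEEBb=4 mmLLEEbb=4 mmLLEeBb=8 mmLLEebb=8 mmLLeeBb=4 mmLLeebb=4 mmLlEEBb=8 mmLlEEbb=8 mmLlEeBb=16 mmLlEebb=16 mmLleeBb=8 mmLleebb=8 mmllEEBb=4 mmllEEbb=4 mmllEeBb=8 mmllEebb=8 mmlleeBb=4 mmlleebb=4
mm L_ ee bb hits 12/256; gcd=4; 12÷4/256÷4 = 3/64

P(mm L_ ee bb) = 3/64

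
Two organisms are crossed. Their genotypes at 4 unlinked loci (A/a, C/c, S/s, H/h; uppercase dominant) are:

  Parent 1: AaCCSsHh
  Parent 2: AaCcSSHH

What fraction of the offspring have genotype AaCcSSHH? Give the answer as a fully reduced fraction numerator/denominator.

P(AaCcSSHH) = 1/16

AaCCSsHh gametes: ACSH×2, ACSh×2, ACsH×2, ACsh×2, aCSH×2, aCSh×2, aCsH×2, aCsh×2
AaCcSSHH gametes: ACSH×4, AcSH×4, aCSH×4, acSH×4
AaCCSsHh×AaCcSSHH grid (16·16=256): AACCSSHH=8 AACCSSHh=8 AACCSsHH=8 AACCSsHh=8 AACcSSHH=8 AACcSSHh=8 AACcSsHH=8 AACcSsHh=8 AaCCSSHH=16 AaCCSSHh=16 AaCCSsHH=16 AaCCSsHh=16 AaCcSSHH=16 AaCcSSHh=16 AaCcSsHH=16 AaCcSsHh=16 aaCCSSHH=8 aaCCSSHh=8 aaCCSsHH=8 aaCCSsHh=8 aaCcSSHH=8 aaCcSSHh=8 aaCcSsHH=8 aaCcSsHh=8
AaCcSSHH hits 16/256; gcd=16; 16÷16/256÷16 = 1/16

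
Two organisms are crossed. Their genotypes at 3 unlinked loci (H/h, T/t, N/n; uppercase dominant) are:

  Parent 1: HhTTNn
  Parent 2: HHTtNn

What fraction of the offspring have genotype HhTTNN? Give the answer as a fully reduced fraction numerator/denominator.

P(HhTTNN) = 1/16

HhTTNn gametes: HTN×2, HTn×2, hTN×2, hTn×2
HHTtNn gametes: HTN×2, HTn×2, HtN×2, Htn×2
HhTTNn×HHTtNn grid (8·8=64): HHTTNN=4 HHTTNn=8 HHTTnn=4 HHTtNN=4 HHTtNn=8 HHTtnn=4 HhTTNN=4 HhTTNn=8 HhTTnn=4 HhTtNN=4 HhTtNn=8 HhTtnn=4
HhTTNN hits 4/64; gcd=4; 4÷4/64÷4 = 1/16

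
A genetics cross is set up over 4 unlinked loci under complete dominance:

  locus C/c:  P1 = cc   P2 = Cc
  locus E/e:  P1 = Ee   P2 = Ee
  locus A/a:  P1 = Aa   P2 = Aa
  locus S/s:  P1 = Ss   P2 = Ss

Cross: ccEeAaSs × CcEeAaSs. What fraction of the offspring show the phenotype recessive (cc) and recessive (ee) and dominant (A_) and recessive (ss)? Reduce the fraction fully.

ccEeAaSs gametes: cEAS×2, cEAs×2, cEaS×2, cEas×2, ceAS×2, ceAs×2, ceaS×2, ceas×2
CcEeAaSs gametes: CEAS×1, CEAs×1, CEaS×1, CEas×1, CeAS×1, CeAs×1, CeaS×1, Ceas×1, cEAS×1, cEAs×1, cEaS×1, cEas×1, ceAS×1, ceAs×1, ceaS×1, ceas×1
ccEeAaSs×CcEeAaSs grid (16·16=256): CcEEAASS=2 CcEEAASs=4 CcEEAAss=2 CcEEAaSS=4 CcEEAaSs=8 CcEEAass=4 CcEEaaSS=2 CcEEaaSs=4 CcEEaass=2 CcEeAASS=4 CcEeAASs=8 CcEeAAss=4 CcEeAaSS=8 CcEeAaSs=16 CcEeAass=8 CcEeaaSS=4 CcEeaaSs=8 CcEeaass=4 CceeAASS=2 CceeAASs=4 CceeAAss=2 CceeAaSS=4 CceeAaSs=8 CceeAass=4 CceeaaSS=2 CceeaaSs=4 Cceeaass=2 ccEEAASS=2 ccEEAASs=4 ccEEAAss=2 ccEEAaSS=4 ccEEAaSs=8 ccEEAass=4 ccEEaaSS=2 ccEEaaSs=4 ccEEaass=2 ccEeAASS=4 ccEeAASs=8 ccEeAAss=4 ccEeAaSS=8 ccEeAaSs=16 ccEeAass=8 ccEeaaSS=4 ccEeaaSs=8 ccEeaass=4 cceeAASS=2 cceeAASs=4 cceeAAss=2 cceeAaSS=4 cceeAaSs=8 cceeAass=4 cceeaaSS=2 cceeaaSs=4 cceeaass=2
cc ee A_ ss hits 6/256; gcd=2; 6÷2/256÷2 = 3/128

P(cc ee A_ ss) = 3/128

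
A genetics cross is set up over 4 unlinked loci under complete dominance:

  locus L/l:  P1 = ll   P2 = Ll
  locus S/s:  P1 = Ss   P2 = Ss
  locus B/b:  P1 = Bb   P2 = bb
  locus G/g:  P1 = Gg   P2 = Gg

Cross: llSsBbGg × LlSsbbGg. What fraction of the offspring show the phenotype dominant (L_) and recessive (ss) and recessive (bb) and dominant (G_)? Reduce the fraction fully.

llSsBbGg gametes: lSBG×2, lSBg×2, lSbG×2, lSbg×2, lsBG×2, lsBg×2, lsbG×2, lsbg×2
LlSsbbGg gametes: LSbG×2, LSbg×2, LsbG×2, Lsbg×2, lSbG×2, lSbg×2, lsbG×2, lsbg×2
llSsBbGg×LlSsbbGg grid (16·16=256): LlSSBbGG=4 LlSSBbGg=8 LlSSBbgg=4 LlSSbbGG=4 LlSSbbGg=8 LlSSbbgg=4 LlSsBbGG=8 LlSsBbGg=16 LlSsBbgg=8 LlSsbbGG=8 LlSsbbGg=16 LlSsbbgg=8 LlssBbGG=4 LlssBbGg=8 LlssBbgg=4 LlssbbGG=4 LlssbbGg=8 Llssbbgg=4 llSSBbGG=4 llSSBbGg=8 llSSBbgg=4 llSSbbGG=4 llSSbbGg=8 llSSbbgg=4 llSsBbGG=8 llSsBbGg=16 llSsBbgg=8 llSsbbGG=8 llSsbbGg=16 llSsbbgg=8 llssBbGG=4 llssBbGg=8 llssBbgg=4 llssbbGG=4 llssbbGg=8 llssbbgg=4
L_ ss bb G_ hits 12/256; gcd=4; 12÷4/256÷4 = 3/64

P(L_ ss bb G_) = 3/64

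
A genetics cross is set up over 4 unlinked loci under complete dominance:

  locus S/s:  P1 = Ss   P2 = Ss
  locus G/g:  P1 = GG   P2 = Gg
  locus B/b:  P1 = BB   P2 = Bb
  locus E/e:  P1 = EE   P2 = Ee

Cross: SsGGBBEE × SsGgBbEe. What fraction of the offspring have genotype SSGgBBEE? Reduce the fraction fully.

P(SSGgBBEE) = 1/32

SsGGBBEE gametes: SGBE×8, sGBE×8
SsGgBbEe gametes: SGBE×1, SGBe×1, SGbE×1, SGbe×1, SgBE×1, SgBe×1, SgbE×1, Sgbe×1, sGBE×1, sGBe×1, sGbE×1, sGbe×1, sgBE×1, sgBe×1, sgbE×1, sgbe×1
SsGGBBEE×SsGgBbEe grid (16·16=256): SSGGBBEE=8 SSGGBBEe=8 SSGGBbEE=8 SSGGBbEe=8 SSGgBBEE=8 SSGgBBEe=8 SSGgBbEE=8 SSGgBbEe=8 SsGGBBEE=16 SsGGBBEe=16 SsGGBbEE=16 SsGGBbEe=16 SsGgBBEE=16 SsGgBBEe=16 SsGgBbEE=16 SsGgBbEe=16 ssGGBBEE=8 ssGGBBEe=8 ssGGBbEE=8 ssGGBbEe=8 ssGgBBEE=8 ssGgBBEe=8 ssGgBbEE=8 ssGgBbEe=8
SSGgBBEE hits 8/256; gcd=8; 8÷8/256÷8 = 1/32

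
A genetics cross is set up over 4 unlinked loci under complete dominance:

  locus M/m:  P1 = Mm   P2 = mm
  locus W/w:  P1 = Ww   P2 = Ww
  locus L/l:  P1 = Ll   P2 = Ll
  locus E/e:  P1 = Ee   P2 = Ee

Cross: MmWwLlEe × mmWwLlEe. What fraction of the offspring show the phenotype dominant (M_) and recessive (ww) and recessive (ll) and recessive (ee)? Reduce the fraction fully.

MmWwLlEe gametes: MWLE×1, MWLe×1, MWlE×1, MWle×1, MwLE×1, MwLe×1, MwlE×1, Mwle×1, mWLE×1, mWLe×1, mWlE×1, mWle×1, mwLE×1, mwLe×1, mwlE×1, mwle×1
mmWwLlEe gametes: mWLE×2, mWLe×2, mWlE×2, mWle×2, mwLE×2, mwLe×2, mwlE×2, mwle×2
MmWwLlEe×mmWwLlEe grid (16·16=256): MmWWLLEE=2 MmWWLLEe=4 MmWWLLee=2 MmWWLlEE=4 MmWWLlEe=8 MmWWLlee=4 MmWWllEE=2 MmWWllEe=4 MmWWllee=2 MmWwLLEE=4 MmWwLLEe=8 MmWwLLee=4 MmWwLlEE=8 MmWwLlEe=16 MmWwLlee=8 MmWwllEE=4 MmWwllEe=8 MmWwllee=4 MmwwLLEE=2 MmwwLLEe=4 MmwwLLee=2 MmwwLlEE=4 MmwwLlEe=8 MmwwLlee=4 MmwwllEE=2 MmwwllEe=4 Mmwwllee=2 mmWWLLEE=2 mmWWLLEe=4 mmWWLLee=2 mmWWLlEE=4 mmWWLlEe=8 mmWWLlee=4 mmWWllEE=2 mmWWllEe=4 mmWWllee=2 mmWwLLEE=4 mmWwLLEe=8 mmWwLLee=4 mmWwLlEE=8 mmWwLlEe=16 mmWwLlee=8 mmWwllEE=4 mmWwllEe=8 mmWwllee=4 mmwwLLEE=2 mmwwLLEe=4 mmwwLLee=2 mmwwLlEE=4 mmwwLlEe=8 mmwwLlee=4 mmwwllEE=2 mmwwllEe=4 mmwwllee=2
M_ ww ll ee hits 2/256; gcd=2; 2÷2/256÷2 = 1/128

P(M_ ww ll ee) = 1/128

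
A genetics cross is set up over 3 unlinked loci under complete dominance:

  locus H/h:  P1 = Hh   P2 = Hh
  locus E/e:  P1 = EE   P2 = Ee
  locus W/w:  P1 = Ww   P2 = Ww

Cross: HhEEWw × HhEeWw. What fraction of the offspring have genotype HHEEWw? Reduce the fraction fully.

P(HHEEWw) = 1/16

HhEEWw gametes: HEW×2, HEw×2, hEW×2, hEw×2
HhEeWw gametes: HEW×1, HEw×1, HeW×1, Hew×1, hEW×1, hEw×1, heW×1, hew×1
HhEEWw×HhEeWw grid (8·8=64): HHEEWW=2 HHEEWw=4 HHEEww=2 HHEeWW=2 HHEeWw=4 HHEeww=2 HhEEWW=4 HhEEWw=8 HhEEww=4 HhEeWW=4 HhEeWw=8 HhEeww=4 hhEEWW=2 hhEEWw=4 hhEEww=2 hhEeWW=2 hhEeWw=4 hhEeww=2
HHEEWw hits 4/64; gcd=4; 4÷4/64÷4 = 1/16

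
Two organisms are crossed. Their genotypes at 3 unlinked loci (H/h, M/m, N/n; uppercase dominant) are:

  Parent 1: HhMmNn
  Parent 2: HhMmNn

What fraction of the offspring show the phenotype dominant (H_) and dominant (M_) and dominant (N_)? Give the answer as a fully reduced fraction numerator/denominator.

P(H_ M_ N_) = 27/64

HhMmNn gametes: HMN×1, HMn×1, HmN×1, Hmn×1, hMN×1, hMn×1, hmN×1, hmn×1
HhMmNn gametes: HMN×1, HMn×1, HmN×1, Hmn×1, hMN×1, hMn×1, hmN×1, hmn×1
HhMmNn×HhMmNn grid (8·8=64): HHMMNN=1 HHMMNn=2 HHMMnn=1 HHMmNN=2 HHMmNn=4 HHMmnn=2 HHmmNN=1 HHmmNn=2 HHmmnn=1 HhMMNN=2 HhMMNn=4 HhMMnn=2 HhMmNN=4 HhMmNn=8 HhMmnn=4 HhmmNN=2 HhmmNn=4 Hhmmnn=2 hhMMNN=1 hhMMNn=2 hhMMnn=1 hhMmNN=2 hhMmNn=4 hhMmnn=2 hhmmNN=1 hhmmNn=2 hhmmnn=1
H_ M_ N_ hits 27/64; gcd=1; 27÷1/64÷1 = 27/64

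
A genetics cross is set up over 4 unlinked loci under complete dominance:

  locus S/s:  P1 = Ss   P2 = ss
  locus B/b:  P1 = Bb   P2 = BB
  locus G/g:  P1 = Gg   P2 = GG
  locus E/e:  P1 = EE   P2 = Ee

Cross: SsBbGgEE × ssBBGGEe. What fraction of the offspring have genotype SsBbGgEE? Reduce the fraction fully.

SsBbGgEE gametes: SBGE×2, SBgE×2, SbGE×2, SbgE×2, sBGE×2, sBgE×2, sbGE×2, sbgE×2
ssBBGGEe gametes: sBGE×8, sBGe×8
SsBbGgEE×ssBBGGEe grid (16·16=256): SsBBGGEE=16 SsBBGGEe=16 SsBBGgEE=16 SsBBGgEe=16 SsBbGGEE=16 SsBbGGEe=16 SsBbGgEE=16 SsBbGgEe=16 ssBBGGEE=16 ssBBGGEe=16 ssBBGgEE=16 ssBBGgEe=16 ssBbGGEE=16 ssBbGGEe=16 ssBbGgEE=16 ssBbGgEe=16
SsBbGgEE hits 16/256; gcd=16; 16÷16/256÷16 = 1/16

P(SsBbGgEE) = 1/16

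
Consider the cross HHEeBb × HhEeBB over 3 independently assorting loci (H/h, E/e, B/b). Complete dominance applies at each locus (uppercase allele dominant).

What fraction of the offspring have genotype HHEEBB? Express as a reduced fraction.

P(HHEEBB) = 1/16

HHEeBb gametes: HEB×2, HEb×2, HeB×2, Heb×2
HhEeBB gametes: HEB×2, HeB×2, hEB×2, heB×2
HHEeBb×HhEeBB grid (8·8=64): HHEEBB=4 HHEEBb=4 HHEeBB=8 HHEeBb=8 HHeeBB=4 HHeeBb=4 HhEEBB=4 HhEEBb=4 HhEeBB=8 HhEeBb=8 HheeBB=4 HheeBb=4
HHEEBB hits 4/64; gcd=4; 4÷4/64÷4 = 1/16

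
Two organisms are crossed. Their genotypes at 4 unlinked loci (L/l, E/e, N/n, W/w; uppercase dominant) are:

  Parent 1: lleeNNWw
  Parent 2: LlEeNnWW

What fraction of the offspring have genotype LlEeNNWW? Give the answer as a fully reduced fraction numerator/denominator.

lleeNNWw gametes: leNW×8, leNw×8
LlEeNnWW gametes: LENW×2, LEnW×2, LeNW×2, LenW×2, lENW×2, lEnW×2, leNW×2, lenW×2
lleeNNWw×LlEeNnWW grid (16·16=256): LlEeNNWW=16 LlEeNNWw=16 LlEeNnWW=16 LlEeNnWw=16 LleeNNWW=16 LleeNNWw=16 LleeNnWW=16 LleeNnWw=16 llEeNNWW=16 llEeNNWw=16 llEeNnWW=16 llEeNnWw=16 lleeNNWW=16 lleeNNWw=16 lleeNnWW=16 lleeNnWw=16
LlEeNNWW hits 16/256; gcd=16; 16÷16/256÷16 = 1/16

P(LlEeNNWW) = 1/16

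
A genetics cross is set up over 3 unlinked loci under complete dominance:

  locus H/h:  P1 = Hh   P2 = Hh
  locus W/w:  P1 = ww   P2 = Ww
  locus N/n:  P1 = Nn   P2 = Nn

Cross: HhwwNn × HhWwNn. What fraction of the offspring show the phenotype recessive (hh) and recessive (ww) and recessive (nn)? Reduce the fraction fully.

HhwwNn gametes: HwN×2, Hwn×2, hwN×2, hwn×2
HhWwNn gametes: HWN×1, HWn×1, HwN×1, Hwn×1, hWN×1, hWn×1, hwN×1, hwn×1
HhwwNn×HhWwNn grid (8·8=64): HHWwNN=2 HHWwNn=4 HHWwnn=2 HHwwNN=2 HHwwNn=4 HHwwnn=2 HhWwNN=4 HhWwNn=8 HhWwnn=4 HhwwNN=4 HhwwNn=8 Hhwwnn=4 hhWwNN=2 hhWwNn=4 hhWwnn=2 hhwwNN=2 hhwwNn=4 hhwwnn=2
hh ww nn hits 2/64; gcd=2; 2÷2/64÷2 = 1/32

P(hh ww nn) = 1/32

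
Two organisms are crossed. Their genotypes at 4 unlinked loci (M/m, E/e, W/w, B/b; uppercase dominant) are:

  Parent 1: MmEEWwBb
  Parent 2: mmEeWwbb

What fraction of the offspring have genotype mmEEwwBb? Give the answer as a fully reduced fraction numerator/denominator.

MmEEWwBb gametes: MEWB×2, MEWb×2, MEwB×2, MEwb×2, mEWB×2, mEWb×2, mEwB×2, mEwb×2
mmEeWwbb gametes: mEWb×4, mEwb×4, meWb×4, mewb×4
MmEEWwBb×mmEeWwbb grid (16·16=256): MmEEWWBb=8 MmEEWWbb=8 MmEEWwBb=16 MmEEWwbb=16 MmEEwwBb=8 MmEEwwbb=8 MmEeWWBb=8 MmEeWWbb=8 MmEeWwBb=16 MmEeWwbb=16 MmEewwBb=8 MmEewwbb=8 mmEEWWBb=8 mmEEWWbb=8 mmEEWwBb=16 mmEEWwbb=16 mmEEwwBb=8 mmEEwwbb=8 mmEeWWBb=8 mmEeWWbb=8 mmEeWwBb=16 mmEeWwbb=16 mmEewwBb=8 mmEewwbb=8
mmEEwwBb hits 8/256; gcd=8; 8÷8/256÷8 = 1/32

P(mmEEwwBb) = 1/32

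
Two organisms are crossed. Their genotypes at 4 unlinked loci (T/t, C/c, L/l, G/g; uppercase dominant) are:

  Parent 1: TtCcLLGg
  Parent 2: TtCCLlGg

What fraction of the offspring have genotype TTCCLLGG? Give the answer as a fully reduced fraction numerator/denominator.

TtCcLLGg gametes: TCLG×2, TCLg×2, TcLG×2, TcLg×2, tCLG×2, tCLg×2, tcLG×2, tcLg×2
TtCCLlGg gametes: TCLG×2, TCLg×2, TClG×2, TClg×2, tCLG×2, tCLg×2, tClG×2, tClg×2
TtCcLLGg×TtCCLlGg grid (16·16=256): TTCCLLGG=4 TTCCLLGg=8 TTCCLLgg=4 TTCCLlGG=4 TTCCLlGg=8 TTCCLlgg=4 TTCcLLGG=4 TTCcLLGg=8 TTCcLLgg=4 TTCcLlGG=4 TTCcLlGg=8 TTCcLlgg=4 TtCCLLGG=8 TtCCLLGg=16 TtCCLLgg=8 TtCCLlGG=8 TtCCLlGg=16 TtCCLlgg=8 TtCcLLGG=8 TtCcLLGg=16 TtCcLLgg=8 TtCcLlGG=8 TtCcLlGg=16 TtCcLlgg=8 ttCCLLGG=4 ttCCLLGg=8 ttCCLLgg=4 ttCCLlGG=4 ttCCLlGg=8 ttCCLlgg=4 ttCcLLGG=4 ttCcLLGg=8 ttCcLLgg=4 ttCcLlGG=4 ttCcLlGg=8 ttCcLlgg=4
TTCCLLGG hits 4/256; gcd=4; 4÷4/256÷4 = 1/64

P(TTCCLLGG) = 1/64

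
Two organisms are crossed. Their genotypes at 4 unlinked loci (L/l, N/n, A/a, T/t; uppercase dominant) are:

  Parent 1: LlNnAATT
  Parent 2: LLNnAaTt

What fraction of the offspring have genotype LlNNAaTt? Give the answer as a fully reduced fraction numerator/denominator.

LlNnAATT gametes: LNAT×4, LnAT×4, lNAT×4, lnAT×4
LLNnAaTt gametes: LNAT×2, LNAt×2, LNaT×2, LNat×2, LnAT×2, LnAt×2, LnaT×2, Lnat×2
LlNnAATT×LLNnAaTt grid (16·16=256): LLNNAATT=8 LLNNAATt=8 LLNNAaTT=8 LLNNAaTt=8 LLNnAATT=16 LLNnAATt=16 LLNnAaTT=16 LLNnAaTt=16 LLnnAATT=8 LLnnAATt=8 LLnnAaTT=8 LLnnAaTt=8 LlNNAATT=8 LlNNAATt=8 LlNNAaTT=8 LlNNAaTt=8 LlNnAATT=16 LlNnAATt=16 LlNnAaTT=16 LlNnAaTt=16 LlnnAATT=8 LlnnAATt=8 LlnnAaTT=8 LlnnAaTt=8
LlNNAaTt hits 8/256; gcd=8; 8÷8/256÷8 = 1/32

P(LlNNAaTt) = 1/32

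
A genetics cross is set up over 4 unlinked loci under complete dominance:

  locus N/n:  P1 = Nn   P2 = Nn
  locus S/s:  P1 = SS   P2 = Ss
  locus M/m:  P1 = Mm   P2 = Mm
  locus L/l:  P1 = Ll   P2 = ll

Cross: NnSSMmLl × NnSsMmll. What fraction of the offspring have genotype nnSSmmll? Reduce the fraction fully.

NnSSMmLl gametes: NSML×2, NSMl×2, NSmL×2, NSml×2, nSML×2, nSMl×2, nSmL×2, nSml×2
NnSsMmll gametes: NSMl×2, NSml×2, NsMl×2, Nsml×2, nSMl×2, nSml×2, nsMl×2, nsml×2
NnSSMmLl×NnSsMmll grid (16·16=256): NNSSMMLl=4 NNSSMMll=4 NNSSMmLl=8 NNSSMmll=8 NNSSmmLl=4 NNSSmmll=4 NNSsMMLl=4 NNSsMMll=4 NNSsMmLl=8 NNSsMmll=8 NNSsmmLl=4 NNSsmmll=4 NnSSMMLl=8 NnSSMMll=8 NnSSMmLl=16 NnSSMmll=16 NnSSmmLl=8 NnSSmmll=8 NnSsMMLl=8 NnSsMMll=8 NnSsMmLl=16 NnSsMmll=16 NnSsmmLl=8 NnSsmmll=8 nnSSMMLl=4 nnSSMMll=4 nnSSMmLl=8 nnSSMmll=8 nnSSmmLl=4 nnSSmmll=4 nnSsMMLl=4 nnSsMMll=4 nnSsMmLl=8 nnSsMmll=8 nnSsmmLl=4 nnSsmmll=4
nnSSmmll hits 4/256; gcd=4; 4÷4/256÷4 = 1/64

P(nnSSmmll) = 1/64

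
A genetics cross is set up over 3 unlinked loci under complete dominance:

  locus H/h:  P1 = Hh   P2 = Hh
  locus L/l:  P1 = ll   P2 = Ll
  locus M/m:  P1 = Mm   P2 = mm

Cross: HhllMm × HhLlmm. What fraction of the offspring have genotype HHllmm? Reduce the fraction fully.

HhllMm gametes: HlM×2, Hlm×2, hlM×2, hlm×2
HhLlmm gametes: HLm×2, Hlm×2, hLm×2, hlm×2
HhllMm×HhLlmm grid (8·8=64): HHLlMm=4 HHLlmm=4 HHllMm=4 HHllmm=4 HhLlMm=8 HhLlmm=8 HhllMm=8 Hhllmm=8 hhLlMm=4 hhLlmm=4 hhllMm=4 hhllmm=4
HHllmm hits 4/64; gcd=4; 4÷4/64÷4 = 1/16

P(HHllmm) = 1/16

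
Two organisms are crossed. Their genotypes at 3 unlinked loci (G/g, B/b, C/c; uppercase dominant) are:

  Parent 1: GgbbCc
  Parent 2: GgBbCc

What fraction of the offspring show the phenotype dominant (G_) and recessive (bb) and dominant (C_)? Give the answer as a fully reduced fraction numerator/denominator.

GgbbCc gametes: GbC×2, Gbc×2, gbC×2, gbc×2
GgBbCc gametes: GBC×1, GBc×1, GbC×1, Gbc×1, gBC×1, gBc×1, gbC×1, gbc×1
GgbbCc×GgBbCc grid (8·8=64): GGBbCC=2 GGBbCc=4 GGBbcc=2 GGbbCC=2 GGbbCc=4 GGbbcc=2 GgBbCC=4 GgBbCc=8 GgBbcc=4 GgbbCC=4 GgbbCc=8 Ggbbcc=4 ggBbCC=2 ggBbCc=4 ggBbcc=2 ggbbCC=2 ggbbCc=4 ggbbcc=2
G_ bb C_ hits 18/64; gcd=2; 18÷2/64÷2 = 9/32

P(G_ bb C_) = 9/32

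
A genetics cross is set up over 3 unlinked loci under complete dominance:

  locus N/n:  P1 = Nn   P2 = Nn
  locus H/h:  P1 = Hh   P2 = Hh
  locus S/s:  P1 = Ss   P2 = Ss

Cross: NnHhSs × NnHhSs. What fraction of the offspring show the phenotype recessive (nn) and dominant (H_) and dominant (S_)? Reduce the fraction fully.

P(nn H_ S_) = 9/64

NnHhSs gametes: NHS×1, NHs×1, NhS×1, Nhs×1, nHS×1, nHs×1, nhS×1, nhs×1
NnHhSs gametes: NHS×1, NHs×1, NhS×1, Nhs×1, nHS×1, nHs×1, nhS×1, nhs×1
NnHhSs×NnHhSs grid (8·8=64): NNHHSS=1 NNHHSs=2 NNHHss=1 NNHhSS=2 NNHhSs=4 NNHhss=2 NNhhSS=1 NNhhSs=2 NNhhss=1 NnHHSS=2 NnHHSs=4 NnHHss=2 NnHhSS=4 NnHhSs=8 NnHhss=4 NnhhSS=2 NnhhSs=4 Nnhhss=2 nnHHSS=1 nnHHSs=2 nnHHss=1 nnHhSS=2 nnHhSs=4 nnHhss=2 nnhhSS=1 nnhhSs=2 nnhhss=1
nn H_ S_ hits 9/64; gcd=1; 9÷1/64÷1 = 9/64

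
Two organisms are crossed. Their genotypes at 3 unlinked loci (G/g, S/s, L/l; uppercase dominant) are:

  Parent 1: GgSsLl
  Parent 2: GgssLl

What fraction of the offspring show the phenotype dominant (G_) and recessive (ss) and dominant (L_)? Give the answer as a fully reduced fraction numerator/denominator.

GgSsLl gametes: GSL×1, GSl×1, GsL×1, Gsl×1, gSL×1, gSl×1, gsL×1, gsl×1
GgssLl gametes: GsL×2, Gsl×2, gsL×2, gsl×2
GgSsLl×GgssLl grid (8·8=64): GGSsLL=2 GGSsLl=4 GGSsll=2 GGssLL=2 GGssLl=4 GGssll=2 GgSsLL=4 GgSsLl=8 GgSsll=4 GgssLL=4 GgssLl=8 Ggssll=4 ggSsLL=2 ggSsLl=4 ggSsll=2 ggssLL=2 ggssLl=4 ggssll=2
G_ ss L_ hits 18/64; gcd=2; 18÷2/64÷2 = 9/32

P(G_ ss L_) = 9/32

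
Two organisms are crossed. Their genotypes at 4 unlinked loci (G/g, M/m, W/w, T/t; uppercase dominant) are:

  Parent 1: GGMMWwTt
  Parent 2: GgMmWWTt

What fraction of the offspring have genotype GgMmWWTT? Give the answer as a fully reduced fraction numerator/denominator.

P(GgMmWWTT) = 1/32

GGMMWwTt gametes: GMWT×4, GMWt×4, GMwT×4, GMwt×4
GgMmWWTt gametes: GMWT×2, GMWt×2, GmWT×2, GmWt×2, gMWT×2, gMWt×2, gmWT×2, gmWt×2
GGMMWwTt×GgMmWWTt grid (16·16=256): GGMMWWTT=8 GGMMWWTt=16 GGMMWWtt=8 GGMMWwTT=8 GGMMWwTt=16 GGMMWwtt=8 GGMmWWTT=8 GGMmWWTt=16 GGMmWWtt=8 GGMmWwTT=8 GGMmWwTt=16 GGMmWwtt=8 GgMMWWTT=8 GgMMWWTt=16 GgMMWWtt=8 GgMMWwTT=8 GgMMWwTt=16 GgMMWwtt=8 GgMmWWTT=8 GgMmWWTt=16 GgMmWWtt=8 GgMmWwTT=8 GgMmWwTt=16 GgMmWwtt=8
GgMmWWTT hits 8/256; gcd=8; 8÷8/256÷8 = 1/32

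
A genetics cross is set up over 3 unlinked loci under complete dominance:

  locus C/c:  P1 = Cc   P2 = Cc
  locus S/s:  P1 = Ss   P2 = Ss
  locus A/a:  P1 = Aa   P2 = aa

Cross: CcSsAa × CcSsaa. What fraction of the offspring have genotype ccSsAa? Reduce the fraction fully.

P(ccSsAa) = 1/16

CcSsAa gametes: CSA×1, CSa×1, CsA×1, Csa×1, cSA×1, cSa×1, csA×1, csa×1
CcSsaa gametes: CSa×2, Csa×2, cSa×2, csa×2
CcSsAa×CcSsaa grid (8·8=64): CCSSAa=2 CCSSaa=2 CCSsAa=4 CCSsaa=4 CCssAa=2 CCssaa=2 CcSSAa=4 CcSSaa=4 CcSsAa=8 CcSsaa=8 CcssAa=4 Ccssaa=4 ccSSAa=2 ccSSaa=2 ccSsAa=4 ccSsaa=4 ccssAa=2 ccssaa=2
ccSsAa hits 4/64; gcd=4; 4÷4/64÷4 = 1/16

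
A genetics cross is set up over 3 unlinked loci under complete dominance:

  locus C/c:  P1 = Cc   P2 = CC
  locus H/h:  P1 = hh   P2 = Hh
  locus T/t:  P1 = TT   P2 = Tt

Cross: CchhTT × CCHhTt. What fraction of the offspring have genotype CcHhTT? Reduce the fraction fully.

CchhTT gametes: ChT×4, chT×4
CCHhTt gametes: CHT×2, CHt×2, ChT×2, Cht×2
CchhTT×CCHhTt grid (8·8=64): CCHhTT=8 CCHhTt=8 CChhTT=8 CChhTt=8 CcHhTT=8 CcHhTt=8 CchhTT=8 CchhTt=8
CcHhTT hits 8/64; gcd=8; 8÷8/64÷8 = 1/8

P(CcHhTT) = 1/8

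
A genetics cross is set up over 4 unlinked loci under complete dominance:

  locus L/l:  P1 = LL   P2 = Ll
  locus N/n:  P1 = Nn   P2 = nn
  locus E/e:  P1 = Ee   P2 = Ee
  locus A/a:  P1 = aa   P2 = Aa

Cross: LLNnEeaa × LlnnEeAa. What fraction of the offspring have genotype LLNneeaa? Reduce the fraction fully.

P(LLNneeaa) = 1/32

LLNnEeaa gametes: LNEa×4, LNea×4, LnEa×4, Lnea×4
LlnnEeAa gametes: LnEA×2, LnEa×2, LneA×2, Lnea×2, lnEA×2, lnEa×2, lneA×2, lnea×2
LLNnEeaa×LlnnEeAa grid (16·16=256): LLNnEEAa=8 LLNnEEaa=8 LLNnEeAa=16 LLNnEeaa=16 LLNneeAa=8 LLNneeaa=8 LLnnEEAa=8 LLnnEEaa=8 LLnnEeAa=16 LLnnEeaa=16 LLnneeAa=8 LLnneeaa=8 LlNnEEAa=8 LlNnEEaa=8 LlNnEeAa=16 LlNnEeaa=16 LlNneeAa=8 LlNneeaa=8 LlnnEEAa=8 LlnnEEaa=8 LlnnEeAa=16 LlnnEeaa=16 LlnneeAa=8 Llnneeaa=8
LLNneeaa hits 8/256; gcd=8; 8÷8/256÷8 = 1/32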